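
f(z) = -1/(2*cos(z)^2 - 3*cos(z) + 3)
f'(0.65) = -0.03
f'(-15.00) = -0.09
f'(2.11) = 0.17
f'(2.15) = 0.16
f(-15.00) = -0.16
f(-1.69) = -0.30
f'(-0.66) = 0.03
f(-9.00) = -0.14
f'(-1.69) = -0.30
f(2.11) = -0.20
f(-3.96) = -0.17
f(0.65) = -0.53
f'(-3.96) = 0.12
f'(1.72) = 0.29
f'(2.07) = 0.18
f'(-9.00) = -0.05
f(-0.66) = -0.53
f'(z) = -(4*sin(z)*cos(z) - 3*sin(z))/(2*cos(z)^2 - 3*cos(z) + 3)^2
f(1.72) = -0.29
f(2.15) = -0.19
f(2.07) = -0.20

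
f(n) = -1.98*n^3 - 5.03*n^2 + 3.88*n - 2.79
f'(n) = -5.94*n^2 - 10.06*n + 3.88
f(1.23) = -9.31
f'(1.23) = -17.48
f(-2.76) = -10.19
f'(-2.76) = -13.60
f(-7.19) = 445.24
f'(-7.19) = -230.86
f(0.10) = -2.45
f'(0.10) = 2.81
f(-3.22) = -1.33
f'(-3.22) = -25.32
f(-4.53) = 60.47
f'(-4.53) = -72.44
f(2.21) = -40.15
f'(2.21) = -47.36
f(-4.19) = 38.29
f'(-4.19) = -58.25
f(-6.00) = 220.53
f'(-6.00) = -149.60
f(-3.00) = -6.24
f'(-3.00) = -19.40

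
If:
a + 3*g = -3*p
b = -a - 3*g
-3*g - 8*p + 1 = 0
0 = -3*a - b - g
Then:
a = -3/23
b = 12/23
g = -3/23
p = 4/23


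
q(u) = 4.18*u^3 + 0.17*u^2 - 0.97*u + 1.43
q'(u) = 12.54*u^2 + 0.34*u - 0.97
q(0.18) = 1.29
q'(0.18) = -0.50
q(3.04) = 117.49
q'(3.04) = 115.95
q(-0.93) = -0.88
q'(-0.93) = 9.56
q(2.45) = 61.55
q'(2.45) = 75.13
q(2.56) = 70.19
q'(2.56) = 82.08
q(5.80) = 817.09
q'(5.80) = 422.85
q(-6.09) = -930.48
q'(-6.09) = 462.04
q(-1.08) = -2.59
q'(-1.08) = 13.29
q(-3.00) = -106.99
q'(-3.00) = 110.87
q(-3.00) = -106.99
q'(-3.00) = 110.87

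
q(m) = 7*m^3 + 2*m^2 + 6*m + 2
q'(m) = 21*m^2 + 4*m + 6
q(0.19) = 3.26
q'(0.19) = 7.52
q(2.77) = 182.74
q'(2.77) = 178.21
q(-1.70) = -36.81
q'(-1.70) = 59.89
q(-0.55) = -1.86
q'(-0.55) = 10.15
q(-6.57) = -1936.24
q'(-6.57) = 886.18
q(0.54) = 6.93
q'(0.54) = 14.28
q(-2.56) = -117.69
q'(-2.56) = 133.39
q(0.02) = 2.12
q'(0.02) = 6.09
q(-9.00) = -4993.00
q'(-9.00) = 1671.00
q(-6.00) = -1474.00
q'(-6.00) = 738.00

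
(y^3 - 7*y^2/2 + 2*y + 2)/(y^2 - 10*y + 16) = (y^2 - 3*y/2 - 1)/(y - 8)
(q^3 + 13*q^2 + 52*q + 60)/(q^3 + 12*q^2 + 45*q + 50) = (q + 6)/(q + 5)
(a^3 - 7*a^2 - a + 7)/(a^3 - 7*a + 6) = (a^2 - 6*a - 7)/(a^2 + a - 6)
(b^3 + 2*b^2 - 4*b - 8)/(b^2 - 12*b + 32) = (b^3 + 2*b^2 - 4*b - 8)/(b^2 - 12*b + 32)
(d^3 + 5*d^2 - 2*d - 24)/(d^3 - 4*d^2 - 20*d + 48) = (d + 3)/(d - 6)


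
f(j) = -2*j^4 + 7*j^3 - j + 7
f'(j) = -8*j^3 + 21*j^2 - 1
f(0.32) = 6.89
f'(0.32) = 0.89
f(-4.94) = -2023.01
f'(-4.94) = 1475.91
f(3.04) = 29.81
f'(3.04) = -31.68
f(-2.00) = -79.00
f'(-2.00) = 147.00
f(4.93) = -340.62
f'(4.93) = -449.18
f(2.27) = 33.50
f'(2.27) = 13.63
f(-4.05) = -992.04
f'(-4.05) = 874.89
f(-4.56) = -1516.92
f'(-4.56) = 1194.22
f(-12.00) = -53549.00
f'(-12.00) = 16847.00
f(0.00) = 7.00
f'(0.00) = -1.00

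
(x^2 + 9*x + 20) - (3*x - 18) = x^2 + 6*x + 38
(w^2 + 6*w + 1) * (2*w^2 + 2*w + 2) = 2*w^4 + 14*w^3 + 16*w^2 + 14*w + 2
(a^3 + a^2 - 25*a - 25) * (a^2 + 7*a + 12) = a^5 + 8*a^4 - 6*a^3 - 188*a^2 - 475*a - 300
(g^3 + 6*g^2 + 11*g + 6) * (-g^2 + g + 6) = -g^5 - 5*g^4 + g^3 + 41*g^2 + 72*g + 36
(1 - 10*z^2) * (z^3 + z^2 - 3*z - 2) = -10*z^5 - 10*z^4 + 31*z^3 + 21*z^2 - 3*z - 2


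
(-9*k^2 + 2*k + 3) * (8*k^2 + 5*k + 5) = -72*k^4 - 29*k^3 - 11*k^2 + 25*k + 15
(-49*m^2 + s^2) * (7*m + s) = -343*m^3 - 49*m^2*s + 7*m*s^2 + s^3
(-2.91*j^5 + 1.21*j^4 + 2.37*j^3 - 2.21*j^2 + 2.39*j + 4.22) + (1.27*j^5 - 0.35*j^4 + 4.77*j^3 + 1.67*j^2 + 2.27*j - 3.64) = -1.64*j^5 + 0.86*j^4 + 7.14*j^3 - 0.54*j^2 + 4.66*j + 0.58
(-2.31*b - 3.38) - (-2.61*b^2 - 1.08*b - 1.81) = 2.61*b^2 - 1.23*b - 1.57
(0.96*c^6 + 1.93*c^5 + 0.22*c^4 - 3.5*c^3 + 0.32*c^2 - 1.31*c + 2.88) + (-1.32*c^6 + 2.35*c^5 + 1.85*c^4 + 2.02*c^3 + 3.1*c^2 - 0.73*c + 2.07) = -0.36*c^6 + 4.28*c^5 + 2.07*c^4 - 1.48*c^3 + 3.42*c^2 - 2.04*c + 4.95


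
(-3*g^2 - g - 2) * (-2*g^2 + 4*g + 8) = 6*g^4 - 10*g^3 - 24*g^2 - 16*g - 16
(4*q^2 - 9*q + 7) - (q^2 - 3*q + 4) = 3*q^2 - 6*q + 3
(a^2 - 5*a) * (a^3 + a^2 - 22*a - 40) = a^5 - 4*a^4 - 27*a^3 + 70*a^2 + 200*a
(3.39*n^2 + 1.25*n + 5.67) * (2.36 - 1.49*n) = -5.0511*n^3 + 6.1379*n^2 - 5.4983*n + 13.3812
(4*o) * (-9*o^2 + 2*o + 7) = -36*o^3 + 8*o^2 + 28*o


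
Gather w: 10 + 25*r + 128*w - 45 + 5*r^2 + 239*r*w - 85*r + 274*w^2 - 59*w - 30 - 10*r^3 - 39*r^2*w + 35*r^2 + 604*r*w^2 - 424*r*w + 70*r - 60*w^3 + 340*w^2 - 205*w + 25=-10*r^3 + 40*r^2 + 10*r - 60*w^3 + w^2*(604*r + 614) + w*(-39*r^2 - 185*r - 136) - 40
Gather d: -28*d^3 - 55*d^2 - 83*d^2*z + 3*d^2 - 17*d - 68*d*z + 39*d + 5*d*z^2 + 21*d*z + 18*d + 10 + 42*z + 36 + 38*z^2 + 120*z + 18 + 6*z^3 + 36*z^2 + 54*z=-28*d^3 + d^2*(-83*z - 52) + d*(5*z^2 - 47*z + 40) + 6*z^3 + 74*z^2 + 216*z + 64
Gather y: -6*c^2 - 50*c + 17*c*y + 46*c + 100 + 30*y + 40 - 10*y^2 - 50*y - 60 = -6*c^2 - 4*c - 10*y^2 + y*(17*c - 20) + 80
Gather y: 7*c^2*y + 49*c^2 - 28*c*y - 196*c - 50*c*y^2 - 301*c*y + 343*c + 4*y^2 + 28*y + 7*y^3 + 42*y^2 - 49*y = 49*c^2 + 147*c + 7*y^3 + y^2*(46 - 50*c) + y*(7*c^2 - 329*c - 21)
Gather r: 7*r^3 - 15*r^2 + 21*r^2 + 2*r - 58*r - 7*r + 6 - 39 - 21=7*r^3 + 6*r^2 - 63*r - 54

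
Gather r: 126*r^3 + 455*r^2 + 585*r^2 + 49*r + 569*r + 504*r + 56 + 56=126*r^3 + 1040*r^2 + 1122*r + 112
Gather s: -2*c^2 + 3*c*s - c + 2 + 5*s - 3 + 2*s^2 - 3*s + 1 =-2*c^2 - c + 2*s^2 + s*(3*c + 2)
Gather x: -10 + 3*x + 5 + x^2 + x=x^2 + 4*x - 5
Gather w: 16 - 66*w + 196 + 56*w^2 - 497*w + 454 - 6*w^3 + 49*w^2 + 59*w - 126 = -6*w^3 + 105*w^2 - 504*w + 540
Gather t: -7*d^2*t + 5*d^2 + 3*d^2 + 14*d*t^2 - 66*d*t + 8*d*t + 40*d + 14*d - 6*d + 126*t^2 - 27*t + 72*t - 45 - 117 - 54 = 8*d^2 + 48*d + t^2*(14*d + 126) + t*(-7*d^2 - 58*d + 45) - 216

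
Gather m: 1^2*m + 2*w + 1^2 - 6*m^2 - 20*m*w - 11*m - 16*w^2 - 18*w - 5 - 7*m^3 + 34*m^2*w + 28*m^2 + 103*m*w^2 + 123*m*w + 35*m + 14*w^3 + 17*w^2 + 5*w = -7*m^3 + m^2*(34*w + 22) + m*(103*w^2 + 103*w + 25) + 14*w^3 + w^2 - 11*w - 4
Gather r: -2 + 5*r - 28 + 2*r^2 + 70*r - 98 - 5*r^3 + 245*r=-5*r^3 + 2*r^2 + 320*r - 128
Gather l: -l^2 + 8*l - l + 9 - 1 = -l^2 + 7*l + 8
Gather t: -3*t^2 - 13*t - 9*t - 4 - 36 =-3*t^2 - 22*t - 40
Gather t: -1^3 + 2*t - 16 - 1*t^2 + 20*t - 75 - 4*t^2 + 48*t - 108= -5*t^2 + 70*t - 200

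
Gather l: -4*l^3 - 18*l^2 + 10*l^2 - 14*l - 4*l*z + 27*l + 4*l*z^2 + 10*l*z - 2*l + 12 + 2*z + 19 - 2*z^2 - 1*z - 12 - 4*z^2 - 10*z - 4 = -4*l^3 - 8*l^2 + l*(4*z^2 + 6*z + 11) - 6*z^2 - 9*z + 15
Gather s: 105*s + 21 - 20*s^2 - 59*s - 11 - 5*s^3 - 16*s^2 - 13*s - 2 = -5*s^3 - 36*s^2 + 33*s + 8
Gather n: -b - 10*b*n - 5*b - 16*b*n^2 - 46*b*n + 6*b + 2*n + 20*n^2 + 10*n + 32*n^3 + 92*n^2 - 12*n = -56*b*n + 32*n^3 + n^2*(112 - 16*b)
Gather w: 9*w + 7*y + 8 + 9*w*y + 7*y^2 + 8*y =w*(9*y + 9) + 7*y^2 + 15*y + 8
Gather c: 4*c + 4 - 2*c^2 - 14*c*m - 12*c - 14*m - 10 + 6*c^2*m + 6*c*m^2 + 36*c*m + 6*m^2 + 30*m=c^2*(6*m - 2) + c*(6*m^2 + 22*m - 8) + 6*m^2 + 16*m - 6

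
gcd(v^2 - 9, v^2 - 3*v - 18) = v + 3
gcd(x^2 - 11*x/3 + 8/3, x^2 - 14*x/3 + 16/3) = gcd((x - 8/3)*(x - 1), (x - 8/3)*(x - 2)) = x - 8/3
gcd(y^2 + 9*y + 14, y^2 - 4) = y + 2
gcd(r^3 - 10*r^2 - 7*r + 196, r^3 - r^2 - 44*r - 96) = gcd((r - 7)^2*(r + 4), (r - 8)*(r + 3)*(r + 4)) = r + 4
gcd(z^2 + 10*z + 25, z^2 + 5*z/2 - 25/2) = z + 5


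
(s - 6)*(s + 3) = s^2 - 3*s - 18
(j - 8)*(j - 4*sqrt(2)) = j^2 - 8*j - 4*sqrt(2)*j + 32*sqrt(2)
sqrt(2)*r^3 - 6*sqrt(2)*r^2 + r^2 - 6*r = r*(r - 6)*(sqrt(2)*r + 1)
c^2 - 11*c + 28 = (c - 7)*(c - 4)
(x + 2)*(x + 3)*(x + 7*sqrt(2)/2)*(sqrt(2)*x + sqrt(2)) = sqrt(2)*x^4 + 7*x^3 + 6*sqrt(2)*x^3 + 11*sqrt(2)*x^2 + 42*x^2 + 6*sqrt(2)*x + 77*x + 42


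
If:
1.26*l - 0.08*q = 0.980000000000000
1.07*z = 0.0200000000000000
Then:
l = 0.0634920634920635*q + 0.777777777777778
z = 0.02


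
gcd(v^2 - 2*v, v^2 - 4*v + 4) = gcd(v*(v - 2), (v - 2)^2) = v - 2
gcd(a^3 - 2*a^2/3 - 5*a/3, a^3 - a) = a^2 + a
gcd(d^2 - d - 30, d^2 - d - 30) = d^2 - d - 30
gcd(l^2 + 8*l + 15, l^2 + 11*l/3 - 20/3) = l + 5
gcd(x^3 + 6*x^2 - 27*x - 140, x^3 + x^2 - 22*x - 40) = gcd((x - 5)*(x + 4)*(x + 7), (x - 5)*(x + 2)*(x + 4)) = x^2 - x - 20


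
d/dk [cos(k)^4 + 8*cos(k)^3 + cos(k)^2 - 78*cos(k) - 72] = 2*(-2*cos(k)^3 - 12*cos(k)^2 - cos(k) + 39)*sin(k)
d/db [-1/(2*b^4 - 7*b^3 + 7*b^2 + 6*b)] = (8*b^3 - 21*b^2 + 14*b + 6)/(b^2*(2*b^3 - 7*b^2 + 7*b + 6)^2)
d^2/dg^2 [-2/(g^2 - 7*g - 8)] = 4*(-g^2 + 7*g + (2*g - 7)^2 + 8)/(-g^2 + 7*g + 8)^3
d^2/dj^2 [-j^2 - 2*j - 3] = -2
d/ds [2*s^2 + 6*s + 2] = 4*s + 6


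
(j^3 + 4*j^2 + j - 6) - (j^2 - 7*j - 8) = j^3 + 3*j^2 + 8*j + 2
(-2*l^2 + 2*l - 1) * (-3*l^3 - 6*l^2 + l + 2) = 6*l^5 + 6*l^4 - 11*l^3 + 4*l^2 + 3*l - 2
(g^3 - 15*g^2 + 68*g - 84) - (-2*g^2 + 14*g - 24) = g^3 - 13*g^2 + 54*g - 60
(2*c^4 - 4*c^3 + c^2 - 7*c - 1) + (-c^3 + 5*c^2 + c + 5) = 2*c^4 - 5*c^3 + 6*c^2 - 6*c + 4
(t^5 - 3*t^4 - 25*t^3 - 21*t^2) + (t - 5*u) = t^5 - 3*t^4 - 25*t^3 - 21*t^2 + t - 5*u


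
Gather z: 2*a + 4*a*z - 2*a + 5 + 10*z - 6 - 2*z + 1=z*(4*a + 8)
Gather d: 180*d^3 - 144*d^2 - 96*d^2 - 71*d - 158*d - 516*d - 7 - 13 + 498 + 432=180*d^3 - 240*d^2 - 745*d + 910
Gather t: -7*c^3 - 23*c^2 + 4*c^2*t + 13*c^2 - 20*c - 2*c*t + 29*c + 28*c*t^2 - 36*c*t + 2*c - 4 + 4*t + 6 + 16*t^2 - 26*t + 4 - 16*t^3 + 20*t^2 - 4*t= -7*c^3 - 10*c^2 + 11*c - 16*t^3 + t^2*(28*c + 36) + t*(4*c^2 - 38*c - 26) + 6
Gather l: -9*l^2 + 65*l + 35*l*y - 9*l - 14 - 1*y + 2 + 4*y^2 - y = -9*l^2 + l*(35*y + 56) + 4*y^2 - 2*y - 12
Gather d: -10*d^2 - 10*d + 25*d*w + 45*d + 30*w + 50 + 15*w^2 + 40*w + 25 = -10*d^2 + d*(25*w + 35) + 15*w^2 + 70*w + 75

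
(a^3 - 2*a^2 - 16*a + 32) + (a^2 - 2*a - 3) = a^3 - a^2 - 18*a + 29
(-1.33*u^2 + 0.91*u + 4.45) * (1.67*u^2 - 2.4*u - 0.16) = -2.2211*u^4 + 4.7117*u^3 + 5.4603*u^2 - 10.8256*u - 0.712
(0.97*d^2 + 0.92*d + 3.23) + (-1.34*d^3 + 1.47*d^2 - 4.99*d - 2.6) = -1.34*d^3 + 2.44*d^2 - 4.07*d + 0.63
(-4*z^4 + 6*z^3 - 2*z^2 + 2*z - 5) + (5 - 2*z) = -4*z^4 + 6*z^3 - 2*z^2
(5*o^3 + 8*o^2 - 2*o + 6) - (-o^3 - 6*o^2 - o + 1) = 6*o^3 + 14*o^2 - o + 5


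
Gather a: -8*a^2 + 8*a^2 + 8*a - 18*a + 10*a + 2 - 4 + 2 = 0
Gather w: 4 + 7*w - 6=7*w - 2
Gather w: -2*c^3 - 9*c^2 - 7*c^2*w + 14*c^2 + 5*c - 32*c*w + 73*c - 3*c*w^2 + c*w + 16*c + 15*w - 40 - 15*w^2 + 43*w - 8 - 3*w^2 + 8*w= -2*c^3 + 5*c^2 + 94*c + w^2*(-3*c - 18) + w*(-7*c^2 - 31*c + 66) - 48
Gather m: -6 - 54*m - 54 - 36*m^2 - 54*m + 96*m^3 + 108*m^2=96*m^3 + 72*m^2 - 108*m - 60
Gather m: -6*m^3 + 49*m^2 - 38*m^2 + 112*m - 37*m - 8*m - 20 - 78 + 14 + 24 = -6*m^3 + 11*m^2 + 67*m - 60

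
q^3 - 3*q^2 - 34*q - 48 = (q - 8)*(q + 2)*(q + 3)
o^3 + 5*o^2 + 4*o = o*(o + 1)*(o + 4)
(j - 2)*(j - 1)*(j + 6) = j^3 + 3*j^2 - 16*j + 12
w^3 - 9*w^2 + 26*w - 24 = (w - 4)*(w - 3)*(w - 2)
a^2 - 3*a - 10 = (a - 5)*(a + 2)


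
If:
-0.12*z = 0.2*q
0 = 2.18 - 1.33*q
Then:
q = 1.64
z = -2.73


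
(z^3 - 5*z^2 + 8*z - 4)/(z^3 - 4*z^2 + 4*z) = (z - 1)/z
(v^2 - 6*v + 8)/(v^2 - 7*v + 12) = (v - 2)/(v - 3)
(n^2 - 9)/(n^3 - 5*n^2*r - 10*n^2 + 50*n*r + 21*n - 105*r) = (-n - 3)/(-n^2 + 5*n*r + 7*n - 35*r)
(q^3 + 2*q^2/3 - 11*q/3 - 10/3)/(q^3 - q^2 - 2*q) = (q + 5/3)/q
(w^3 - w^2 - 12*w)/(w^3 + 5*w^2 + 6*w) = (w - 4)/(w + 2)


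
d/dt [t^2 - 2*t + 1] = 2*t - 2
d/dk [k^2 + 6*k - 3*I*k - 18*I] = 2*k + 6 - 3*I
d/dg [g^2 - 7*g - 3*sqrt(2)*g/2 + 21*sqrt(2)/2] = 2*g - 7 - 3*sqrt(2)/2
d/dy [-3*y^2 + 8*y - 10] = 8 - 6*y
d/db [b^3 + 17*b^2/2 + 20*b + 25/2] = 3*b^2 + 17*b + 20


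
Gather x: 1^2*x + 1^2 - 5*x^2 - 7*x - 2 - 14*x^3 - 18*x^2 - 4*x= -14*x^3 - 23*x^2 - 10*x - 1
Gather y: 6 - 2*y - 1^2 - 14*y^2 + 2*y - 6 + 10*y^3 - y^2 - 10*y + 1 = 10*y^3 - 15*y^2 - 10*y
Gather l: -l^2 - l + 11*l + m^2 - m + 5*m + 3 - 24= -l^2 + 10*l + m^2 + 4*m - 21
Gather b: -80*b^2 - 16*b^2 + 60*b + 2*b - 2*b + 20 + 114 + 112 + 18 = -96*b^2 + 60*b + 264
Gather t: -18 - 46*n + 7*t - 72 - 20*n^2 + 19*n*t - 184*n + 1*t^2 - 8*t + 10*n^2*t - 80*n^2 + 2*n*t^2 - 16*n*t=-100*n^2 - 230*n + t^2*(2*n + 1) + t*(10*n^2 + 3*n - 1) - 90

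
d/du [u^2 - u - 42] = 2*u - 1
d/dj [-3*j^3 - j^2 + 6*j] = -9*j^2 - 2*j + 6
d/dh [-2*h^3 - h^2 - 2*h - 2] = -6*h^2 - 2*h - 2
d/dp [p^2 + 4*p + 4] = 2*p + 4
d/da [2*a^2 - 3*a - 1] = 4*a - 3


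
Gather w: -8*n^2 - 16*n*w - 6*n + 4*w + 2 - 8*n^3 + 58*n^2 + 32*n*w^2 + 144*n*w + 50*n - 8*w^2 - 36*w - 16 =-8*n^3 + 50*n^2 + 44*n + w^2*(32*n - 8) + w*(128*n - 32) - 14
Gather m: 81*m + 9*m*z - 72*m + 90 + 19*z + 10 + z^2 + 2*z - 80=m*(9*z + 9) + z^2 + 21*z + 20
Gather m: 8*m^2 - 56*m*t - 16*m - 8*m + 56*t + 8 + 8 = 8*m^2 + m*(-56*t - 24) + 56*t + 16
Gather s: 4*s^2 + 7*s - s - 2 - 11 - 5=4*s^2 + 6*s - 18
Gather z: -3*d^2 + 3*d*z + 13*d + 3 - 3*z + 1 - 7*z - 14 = -3*d^2 + 13*d + z*(3*d - 10) - 10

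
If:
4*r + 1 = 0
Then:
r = -1/4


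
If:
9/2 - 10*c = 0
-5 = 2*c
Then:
No Solution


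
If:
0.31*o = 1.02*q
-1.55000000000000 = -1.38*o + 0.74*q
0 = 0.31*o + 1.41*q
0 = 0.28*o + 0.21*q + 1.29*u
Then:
No Solution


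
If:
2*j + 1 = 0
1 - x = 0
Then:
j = -1/2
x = 1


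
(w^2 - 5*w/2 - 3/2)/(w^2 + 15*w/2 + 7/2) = (w - 3)/(w + 7)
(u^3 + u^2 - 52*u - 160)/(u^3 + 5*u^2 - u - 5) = (u^2 - 4*u - 32)/(u^2 - 1)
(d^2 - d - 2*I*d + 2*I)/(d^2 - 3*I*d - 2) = (d - 1)/(d - I)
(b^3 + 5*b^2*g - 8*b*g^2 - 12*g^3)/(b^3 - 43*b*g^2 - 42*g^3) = (b - 2*g)/(b - 7*g)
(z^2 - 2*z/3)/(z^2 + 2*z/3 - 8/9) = 3*z/(3*z + 4)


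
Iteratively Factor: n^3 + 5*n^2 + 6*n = (n + 3)*(n^2 + 2*n) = (n + 2)*(n + 3)*(n)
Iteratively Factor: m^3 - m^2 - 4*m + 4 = (m - 1)*(m^2 - 4) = (m - 1)*(m + 2)*(m - 2)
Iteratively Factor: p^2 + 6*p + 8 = (p + 4)*(p + 2)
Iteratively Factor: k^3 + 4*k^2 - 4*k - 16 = (k + 4)*(k^2 - 4) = (k - 2)*(k + 4)*(k + 2)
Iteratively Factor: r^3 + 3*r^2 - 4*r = (r + 4)*(r^2 - r) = (r - 1)*(r + 4)*(r)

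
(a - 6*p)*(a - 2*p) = a^2 - 8*a*p + 12*p^2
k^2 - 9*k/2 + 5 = (k - 5/2)*(k - 2)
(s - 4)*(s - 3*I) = s^2 - 4*s - 3*I*s + 12*I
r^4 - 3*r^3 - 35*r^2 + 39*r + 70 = (r - 7)*(r - 2)*(r + 1)*(r + 5)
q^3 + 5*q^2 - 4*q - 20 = (q - 2)*(q + 2)*(q + 5)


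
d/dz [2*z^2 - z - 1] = 4*z - 1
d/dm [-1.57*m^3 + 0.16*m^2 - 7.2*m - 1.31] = -4.71*m^2 + 0.32*m - 7.2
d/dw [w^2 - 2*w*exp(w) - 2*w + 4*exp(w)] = -2*w*exp(w) + 2*w + 2*exp(w) - 2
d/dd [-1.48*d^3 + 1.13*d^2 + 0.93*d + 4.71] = -4.44*d^2 + 2.26*d + 0.93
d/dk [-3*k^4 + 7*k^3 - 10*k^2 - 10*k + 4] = -12*k^3 + 21*k^2 - 20*k - 10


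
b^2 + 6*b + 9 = (b + 3)^2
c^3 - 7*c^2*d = c^2*(c - 7*d)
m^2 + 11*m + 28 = (m + 4)*(m + 7)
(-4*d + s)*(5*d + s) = -20*d^2 + d*s + s^2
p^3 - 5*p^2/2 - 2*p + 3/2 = (p - 3)*(p - 1/2)*(p + 1)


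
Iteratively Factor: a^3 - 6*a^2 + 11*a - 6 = (a - 1)*(a^2 - 5*a + 6) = (a - 2)*(a - 1)*(a - 3)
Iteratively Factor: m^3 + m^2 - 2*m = (m)*(m^2 + m - 2) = m*(m - 1)*(m + 2)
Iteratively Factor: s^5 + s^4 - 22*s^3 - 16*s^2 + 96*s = (s + 4)*(s^4 - 3*s^3 - 10*s^2 + 24*s) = (s + 3)*(s + 4)*(s^3 - 6*s^2 + 8*s) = (s - 2)*(s + 3)*(s + 4)*(s^2 - 4*s) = s*(s - 2)*(s + 3)*(s + 4)*(s - 4)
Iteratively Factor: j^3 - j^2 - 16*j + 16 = (j - 4)*(j^2 + 3*j - 4) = (j - 4)*(j - 1)*(j + 4)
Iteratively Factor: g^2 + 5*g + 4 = (g + 4)*(g + 1)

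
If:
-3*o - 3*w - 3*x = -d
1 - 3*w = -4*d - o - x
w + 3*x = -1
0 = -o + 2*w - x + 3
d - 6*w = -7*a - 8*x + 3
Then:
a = -62/147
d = -9/7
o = 2/3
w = -8/7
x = 1/21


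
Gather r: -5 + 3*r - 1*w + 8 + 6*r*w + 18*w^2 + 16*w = r*(6*w + 3) + 18*w^2 + 15*w + 3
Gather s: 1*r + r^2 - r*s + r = r^2 - r*s + 2*r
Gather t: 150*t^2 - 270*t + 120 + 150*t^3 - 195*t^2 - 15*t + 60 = 150*t^3 - 45*t^2 - 285*t + 180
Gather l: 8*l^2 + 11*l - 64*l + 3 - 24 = 8*l^2 - 53*l - 21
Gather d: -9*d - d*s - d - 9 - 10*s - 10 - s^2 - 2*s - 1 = d*(-s - 10) - s^2 - 12*s - 20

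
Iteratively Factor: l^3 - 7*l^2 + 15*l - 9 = (l - 3)*(l^2 - 4*l + 3) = (l - 3)^2*(l - 1)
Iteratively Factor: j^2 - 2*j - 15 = (j - 5)*(j + 3)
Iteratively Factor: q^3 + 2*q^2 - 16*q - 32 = (q + 4)*(q^2 - 2*q - 8) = (q + 2)*(q + 4)*(q - 4)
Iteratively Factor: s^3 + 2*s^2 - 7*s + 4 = (s + 4)*(s^2 - 2*s + 1) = (s - 1)*(s + 4)*(s - 1)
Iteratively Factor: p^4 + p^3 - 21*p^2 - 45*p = (p + 3)*(p^3 - 2*p^2 - 15*p) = p*(p + 3)*(p^2 - 2*p - 15) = p*(p - 5)*(p + 3)*(p + 3)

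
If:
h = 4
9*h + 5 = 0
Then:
No Solution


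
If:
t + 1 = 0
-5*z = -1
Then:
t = -1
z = 1/5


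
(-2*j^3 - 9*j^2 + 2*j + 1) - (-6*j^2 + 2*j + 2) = -2*j^3 - 3*j^2 - 1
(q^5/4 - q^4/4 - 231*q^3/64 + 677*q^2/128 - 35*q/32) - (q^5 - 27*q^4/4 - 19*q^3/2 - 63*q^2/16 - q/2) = -3*q^5/4 + 13*q^4/2 + 377*q^3/64 + 1181*q^2/128 - 19*q/32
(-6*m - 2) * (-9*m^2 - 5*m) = 54*m^3 + 48*m^2 + 10*m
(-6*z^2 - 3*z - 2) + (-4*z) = -6*z^2 - 7*z - 2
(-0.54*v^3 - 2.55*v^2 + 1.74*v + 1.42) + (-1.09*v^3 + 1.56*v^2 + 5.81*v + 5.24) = -1.63*v^3 - 0.99*v^2 + 7.55*v + 6.66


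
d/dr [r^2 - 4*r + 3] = 2*r - 4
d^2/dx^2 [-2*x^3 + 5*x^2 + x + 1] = 10 - 12*x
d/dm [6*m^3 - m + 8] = 18*m^2 - 1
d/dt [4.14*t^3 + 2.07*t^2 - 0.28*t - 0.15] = 12.42*t^2 + 4.14*t - 0.28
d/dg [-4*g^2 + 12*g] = 12 - 8*g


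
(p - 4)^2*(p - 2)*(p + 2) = p^4 - 8*p^3 + 12*p^2 + 32*p - 64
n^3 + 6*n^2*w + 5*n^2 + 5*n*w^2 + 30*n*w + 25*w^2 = (n + 5)*(n + w)*(n + 5*w)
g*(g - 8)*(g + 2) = g^3 - 6*g^2 - 16*g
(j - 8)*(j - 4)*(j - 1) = j^3 - 13*j^2 + 44*j - 32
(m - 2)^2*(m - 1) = m^3 - 5*m^2 + 8*m - 4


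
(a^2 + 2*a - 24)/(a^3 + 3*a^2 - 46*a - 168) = (a - 4)/(a^2 - 3*a - 28)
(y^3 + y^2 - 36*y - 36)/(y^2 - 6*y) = y + 7 + 6/y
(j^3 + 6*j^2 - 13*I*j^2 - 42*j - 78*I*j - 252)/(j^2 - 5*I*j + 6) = (j^2 + j*(6 - 7*I) - 42*I)/(j + I)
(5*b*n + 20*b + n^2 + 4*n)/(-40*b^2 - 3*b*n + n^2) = (-n - 4)/(8*b - n)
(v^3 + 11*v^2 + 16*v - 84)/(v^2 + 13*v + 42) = v - 2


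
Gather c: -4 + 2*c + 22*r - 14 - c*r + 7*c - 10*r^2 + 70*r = c*(9 - r) - 10*r^2 + 92*r - 18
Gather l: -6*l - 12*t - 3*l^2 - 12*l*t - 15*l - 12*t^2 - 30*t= -3*l^2 + l*(-12*t - 21) - 12*t^2 - 42*t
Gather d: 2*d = 2*d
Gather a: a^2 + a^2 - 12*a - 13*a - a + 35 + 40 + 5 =2*a^2 - 26*a + 80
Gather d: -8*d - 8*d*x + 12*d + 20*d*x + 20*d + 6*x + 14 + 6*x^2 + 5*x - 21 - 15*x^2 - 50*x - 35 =d*(12*x + 24) - 9*x^2 - 39*x - 42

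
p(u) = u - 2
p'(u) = 1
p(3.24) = 1.24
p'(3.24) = 1.00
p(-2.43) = -4.43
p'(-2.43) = 1.00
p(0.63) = -1.37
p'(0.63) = 1.00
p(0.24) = -1.76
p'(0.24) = 1.00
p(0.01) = -1.99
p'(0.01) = 1.00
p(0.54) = -1.46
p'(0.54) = 1.00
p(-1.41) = -3.41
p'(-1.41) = 1.00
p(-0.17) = -2.17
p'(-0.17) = 1.00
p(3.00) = 1.00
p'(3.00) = 1.00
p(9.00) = 7.00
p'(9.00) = 1.00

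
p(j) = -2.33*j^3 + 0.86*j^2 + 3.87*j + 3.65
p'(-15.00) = -1594.68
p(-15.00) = 8002.85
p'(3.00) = -53.88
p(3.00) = -39.91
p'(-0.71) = -0.87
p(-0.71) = 2.17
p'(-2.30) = -37.06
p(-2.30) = 27.65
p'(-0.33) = 2.54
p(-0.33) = 2.55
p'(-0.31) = 2.67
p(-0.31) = 2.60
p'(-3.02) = -65.08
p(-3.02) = 63.98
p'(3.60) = -80.53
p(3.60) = -79.98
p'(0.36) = 3.58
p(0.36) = 5.05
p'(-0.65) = -0.20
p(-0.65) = 2.14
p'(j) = -6.99*j^2 + 1.72*j + 3.87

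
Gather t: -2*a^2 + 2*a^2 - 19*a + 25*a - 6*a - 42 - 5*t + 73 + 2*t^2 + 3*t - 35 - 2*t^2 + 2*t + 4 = 0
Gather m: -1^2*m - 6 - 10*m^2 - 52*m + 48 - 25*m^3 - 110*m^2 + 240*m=-25*m^3 - 120*m^2 + 187*m + 42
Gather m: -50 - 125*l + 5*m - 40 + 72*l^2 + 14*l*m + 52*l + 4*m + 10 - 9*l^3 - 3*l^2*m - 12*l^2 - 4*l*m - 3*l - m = -9*l^3 + 60*l^2 - 76*l + m*(-3*l^2 + 10*l + 8) - 80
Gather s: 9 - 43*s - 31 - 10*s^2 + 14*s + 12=-10*s^2 - 29*s - 10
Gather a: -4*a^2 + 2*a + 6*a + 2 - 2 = -4*a^2 + 8*a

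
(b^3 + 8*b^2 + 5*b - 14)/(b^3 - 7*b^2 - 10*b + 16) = (b + 7)/(b - 8)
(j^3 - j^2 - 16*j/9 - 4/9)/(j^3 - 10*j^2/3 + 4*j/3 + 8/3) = (j + 1/3)/(j - 2)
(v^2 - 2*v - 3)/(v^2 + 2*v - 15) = (v + 1)/(v + 5)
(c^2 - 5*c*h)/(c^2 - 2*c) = (c - 5*h)/(c - 2)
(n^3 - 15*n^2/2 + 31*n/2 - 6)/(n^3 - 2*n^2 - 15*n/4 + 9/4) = 2*(n - 4)/(2*n + 3)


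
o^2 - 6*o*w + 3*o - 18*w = (o + 3)*(o - 6*w)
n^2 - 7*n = n*(n - 7)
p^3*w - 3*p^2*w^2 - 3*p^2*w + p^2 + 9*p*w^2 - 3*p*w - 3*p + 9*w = (p - 3)*(p - 3*w)*(p*w + 1)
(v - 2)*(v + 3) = v^2 + v - 6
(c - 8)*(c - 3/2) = c^2 - 19*c/2 + 12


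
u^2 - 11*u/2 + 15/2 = (u - 3)*(u - 5/2)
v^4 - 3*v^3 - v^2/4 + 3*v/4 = v*(v - 3)*(v - 1/2)*(v + 1/2)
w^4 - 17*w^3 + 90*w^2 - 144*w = w*(w - 8)*(w - 6)*(w - 3)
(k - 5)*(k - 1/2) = k^2 - 11*k/2 + 5/2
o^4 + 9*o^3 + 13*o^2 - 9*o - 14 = (o - 1)*(o + 1)*(o + 2)*(o + 7)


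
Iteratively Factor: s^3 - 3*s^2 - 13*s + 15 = (s - 5)*(s^2 + 2*s - 3) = (s - 5)*(s + 3)*(s - 1)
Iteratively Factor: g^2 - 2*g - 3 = (g + 1)*(g - 3)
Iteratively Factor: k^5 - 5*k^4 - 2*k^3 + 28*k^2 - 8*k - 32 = (k - 2)*(k^4 - 3*k^3 - 8*k^2 + 12*k + 16) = (k - 2)*(k + 1)*(k^3 - 4*k^2 - 4*k + 16) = (k - 2)*(k + 1)*(k + 2)*(k^2 - 6*k + 8) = (k - 4)*(k - 2)*(k + 1)*(k + 2)*(k - 2)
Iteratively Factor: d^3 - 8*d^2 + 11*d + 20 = (d - 4)*(d^2 - 4*d - 5) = (d - 4)*(d + 1)*(d - 5)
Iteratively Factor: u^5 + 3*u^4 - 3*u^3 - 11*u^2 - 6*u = (u - 2)*(u^4 + 5*u^3 + 7*u^2 + 3*u) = (u - 2)*(u + 1)*(u^3 + 4*u^2 + 3*u) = (u - 2)*(u + 1)^2*(u^2 + 3*u) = u*(u - 2)*(u + 1)^2*(u + 3)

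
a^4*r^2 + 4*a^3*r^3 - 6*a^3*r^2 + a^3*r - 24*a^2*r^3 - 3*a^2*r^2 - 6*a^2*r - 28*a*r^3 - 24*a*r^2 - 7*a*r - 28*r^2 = (a - 7)*(a + 4*r)*(a*r + 1)*(a*r + r)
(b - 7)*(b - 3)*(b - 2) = b^3 - 12*b^2 + 41*b - 42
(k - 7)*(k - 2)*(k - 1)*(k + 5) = k^4 - 5*k^3 - 27*k^2 + 101*k - 70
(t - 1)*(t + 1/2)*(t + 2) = t^3 + 3*t^2/2 - 3*t/2 - 1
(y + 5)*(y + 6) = y^2 + 11*y + 30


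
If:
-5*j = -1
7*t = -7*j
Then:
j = 1/5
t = -1/5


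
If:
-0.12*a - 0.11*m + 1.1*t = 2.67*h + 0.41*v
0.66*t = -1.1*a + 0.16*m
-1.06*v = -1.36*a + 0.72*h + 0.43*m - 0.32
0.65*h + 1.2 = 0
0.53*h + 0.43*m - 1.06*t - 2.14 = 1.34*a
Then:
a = 3.09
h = -1.85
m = 10.41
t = -2.62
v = 1.29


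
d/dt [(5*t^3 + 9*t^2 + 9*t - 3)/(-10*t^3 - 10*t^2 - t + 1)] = 2*(20*t^4 + 85*t^3 + 3*t^2 - 21*t + 3)/(100*t^6 + 200*t^5 + 120*t^4 - 19*t^2 - 2*t + 1)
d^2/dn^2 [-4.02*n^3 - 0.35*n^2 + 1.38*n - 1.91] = -24.12*n - 0.7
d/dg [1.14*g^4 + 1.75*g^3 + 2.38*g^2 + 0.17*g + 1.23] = 4.56*g^3 + 5.25*g^2 + 4.76*g + 0.17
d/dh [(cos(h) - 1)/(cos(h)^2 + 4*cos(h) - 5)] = sin(h)/(cos(h) + 5)^2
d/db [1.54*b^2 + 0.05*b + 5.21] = 3.08*b + 0.05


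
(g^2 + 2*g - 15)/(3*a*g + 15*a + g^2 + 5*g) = (g - 3)/(3*a + g)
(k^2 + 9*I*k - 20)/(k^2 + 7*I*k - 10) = (k + 4*I)/(k + 2*I)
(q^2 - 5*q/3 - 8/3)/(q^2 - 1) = (q - 8/3)/(q - 1)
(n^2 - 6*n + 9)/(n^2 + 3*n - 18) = (n - 3)/(n + 6)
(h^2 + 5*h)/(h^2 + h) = (h + 5)/(h + 1)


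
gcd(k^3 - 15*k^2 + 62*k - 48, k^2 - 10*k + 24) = k - 6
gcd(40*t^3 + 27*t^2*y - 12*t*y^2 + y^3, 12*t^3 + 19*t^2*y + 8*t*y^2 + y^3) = t + y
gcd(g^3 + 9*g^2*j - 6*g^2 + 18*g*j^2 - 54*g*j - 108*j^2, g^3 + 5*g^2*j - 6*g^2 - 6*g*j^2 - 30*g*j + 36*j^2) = g^2 + 6*g*j - 6*g - 36*j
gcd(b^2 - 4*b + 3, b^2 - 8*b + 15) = b - 3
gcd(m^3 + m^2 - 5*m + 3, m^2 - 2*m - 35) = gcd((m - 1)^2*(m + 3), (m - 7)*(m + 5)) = 1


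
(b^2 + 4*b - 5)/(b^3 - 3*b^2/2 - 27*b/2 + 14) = 2*(b + 5)/(2*b^2 - b - 28)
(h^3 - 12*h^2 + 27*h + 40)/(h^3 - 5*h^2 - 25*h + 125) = (h^2 - 7*h - 8)/(h^2 - 25)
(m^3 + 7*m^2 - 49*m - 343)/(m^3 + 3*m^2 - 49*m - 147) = (m + 7)/(m + 3)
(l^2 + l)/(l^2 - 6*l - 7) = l/(l - 7)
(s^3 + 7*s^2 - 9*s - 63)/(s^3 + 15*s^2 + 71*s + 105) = (s - 3)/(s + 5)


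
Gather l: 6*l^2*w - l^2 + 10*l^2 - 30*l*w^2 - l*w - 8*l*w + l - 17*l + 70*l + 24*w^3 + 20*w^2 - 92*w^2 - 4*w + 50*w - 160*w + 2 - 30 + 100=l^2*(6*w + 9) + l*(-30*w^2 - 9*w + 54) + 24*w^3 - 72*w^2 - 114*w + 72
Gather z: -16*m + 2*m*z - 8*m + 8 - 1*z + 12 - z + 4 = -24*m + z*(2*m - 2) + 24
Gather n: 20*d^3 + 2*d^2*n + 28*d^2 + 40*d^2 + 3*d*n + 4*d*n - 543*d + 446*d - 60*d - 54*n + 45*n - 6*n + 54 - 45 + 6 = 20*d^3 + 68*d^2 - 157*d + n*(2*d^2 + 7*d - 15) + 15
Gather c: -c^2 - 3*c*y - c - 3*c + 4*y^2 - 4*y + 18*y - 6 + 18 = -c^2 + c*(-3*y - 4) + 4*y^2 + 14*y + 12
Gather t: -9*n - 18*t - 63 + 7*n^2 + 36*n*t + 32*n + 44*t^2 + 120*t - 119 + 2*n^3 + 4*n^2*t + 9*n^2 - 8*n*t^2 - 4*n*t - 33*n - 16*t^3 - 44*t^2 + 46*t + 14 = 2*n^3 + 16*n^2 - 8*n*t^2 - 10*n - 16*t^3 + t*(4*n^2 + 32*n + 148) - 168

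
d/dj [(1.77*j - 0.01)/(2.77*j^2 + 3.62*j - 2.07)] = (-4.9029*j^2 + 0.0553999999999997*j - 3.6277)/(7.6729*j^4 + 20.0548*j^3 + 1.6366*j^2 - 14.9868*j + 4.2849)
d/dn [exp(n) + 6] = exp(n)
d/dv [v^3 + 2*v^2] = v*(3*v + 4)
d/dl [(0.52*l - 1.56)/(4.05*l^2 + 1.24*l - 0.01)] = (-2.106*l^2 + 12.636*l + 1.9292)/(16.4025*l^4 + 10.044*l^3 + 1.4566*l^2 - 0.0248*l + 0.0001)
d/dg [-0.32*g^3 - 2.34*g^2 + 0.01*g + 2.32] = -0.96*g^2 - 4.68*g + 0.01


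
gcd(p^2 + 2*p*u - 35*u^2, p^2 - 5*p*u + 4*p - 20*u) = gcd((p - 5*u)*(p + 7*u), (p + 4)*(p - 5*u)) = p - 5*u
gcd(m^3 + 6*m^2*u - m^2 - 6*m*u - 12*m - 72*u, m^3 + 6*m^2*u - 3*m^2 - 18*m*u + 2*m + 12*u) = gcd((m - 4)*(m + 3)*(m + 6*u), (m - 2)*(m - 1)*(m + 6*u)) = m + 6*u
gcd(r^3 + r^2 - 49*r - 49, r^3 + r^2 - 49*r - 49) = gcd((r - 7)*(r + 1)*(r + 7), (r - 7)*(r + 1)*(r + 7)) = r^3 + r^2 - 49*r - 49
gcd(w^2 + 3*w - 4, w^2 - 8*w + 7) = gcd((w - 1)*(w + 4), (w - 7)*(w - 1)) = w - 1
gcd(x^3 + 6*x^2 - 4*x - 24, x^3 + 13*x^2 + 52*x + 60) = x^2 + 8*x + 12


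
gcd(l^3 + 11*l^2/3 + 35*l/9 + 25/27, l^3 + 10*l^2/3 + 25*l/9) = l^2 + 10*l/3 + 25/9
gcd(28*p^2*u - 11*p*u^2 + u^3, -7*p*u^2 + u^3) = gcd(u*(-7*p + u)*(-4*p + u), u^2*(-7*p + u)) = 7*p*u - u^2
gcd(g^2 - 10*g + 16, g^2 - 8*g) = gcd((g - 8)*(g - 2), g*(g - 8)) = g - 8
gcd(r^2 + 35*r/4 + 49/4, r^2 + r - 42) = r + 7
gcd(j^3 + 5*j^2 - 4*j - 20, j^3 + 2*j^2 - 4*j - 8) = j^2 - 4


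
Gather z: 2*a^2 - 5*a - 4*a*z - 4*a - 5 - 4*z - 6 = 2*a^2 - 9*a + z*(-4*a - 4) - 11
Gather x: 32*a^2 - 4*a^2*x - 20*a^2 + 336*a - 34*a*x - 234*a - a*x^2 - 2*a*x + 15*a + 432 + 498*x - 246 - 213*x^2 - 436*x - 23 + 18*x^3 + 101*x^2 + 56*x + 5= 12*a^2 + 117*a + 18*x^3 + x^2*(-a - 112) + x*(-4*a^2 - 36*a + 118) + 168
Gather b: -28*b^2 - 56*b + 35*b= -28*b^2 - 21*b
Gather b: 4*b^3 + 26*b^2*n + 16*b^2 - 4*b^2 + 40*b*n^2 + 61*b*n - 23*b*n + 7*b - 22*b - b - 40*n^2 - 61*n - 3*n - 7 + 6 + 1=4*b^3 + b^2*(26*n + 12) + b*(40*n^2 + 38*n - 16) - 40*n^2 - 64*n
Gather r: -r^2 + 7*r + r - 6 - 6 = -r^2 + 8*r - 12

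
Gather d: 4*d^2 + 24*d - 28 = 4*d^2 + 24*d - 28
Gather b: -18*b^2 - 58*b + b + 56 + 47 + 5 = -18*b^2 - 57*b + 108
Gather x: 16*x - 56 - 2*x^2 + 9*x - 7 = -2*x^2 + 25*x - 63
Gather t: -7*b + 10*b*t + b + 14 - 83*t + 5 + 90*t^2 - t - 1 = -6*b + 90*t^2 + t*(10*b - 84) + 18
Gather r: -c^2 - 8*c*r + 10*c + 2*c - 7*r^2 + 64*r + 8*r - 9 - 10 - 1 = -c^2 + 12*c - 7*r^2 + r*(72 - 8*c) - 20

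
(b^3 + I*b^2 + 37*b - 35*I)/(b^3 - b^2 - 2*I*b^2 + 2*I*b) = (b^3 + I*b^2 + 37*b - 35*I)/(b*(b^2 - b - 2*I*b + 2*I))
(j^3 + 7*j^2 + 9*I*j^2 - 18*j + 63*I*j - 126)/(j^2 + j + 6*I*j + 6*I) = (j^2 + j*(7 + 3*I) + 21*I)/(j + 1)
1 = 1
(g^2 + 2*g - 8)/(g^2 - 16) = (g - 2)/(g - 4)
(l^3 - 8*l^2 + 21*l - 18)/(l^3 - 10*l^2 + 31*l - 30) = (l - 3)/(l - 5)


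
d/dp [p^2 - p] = 2*p - 1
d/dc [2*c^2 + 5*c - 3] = 4*c + 5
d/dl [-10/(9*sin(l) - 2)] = 90*cos(l)/(9*sin(l) - 2)^2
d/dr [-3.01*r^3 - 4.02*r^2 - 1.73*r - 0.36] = -9.03*r^2 - 8.04*r - 1.73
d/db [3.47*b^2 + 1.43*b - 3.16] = 6.94*b + 1.43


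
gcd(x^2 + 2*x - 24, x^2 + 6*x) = x + 6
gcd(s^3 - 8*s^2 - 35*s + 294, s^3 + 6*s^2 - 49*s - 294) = s^2 - s - 42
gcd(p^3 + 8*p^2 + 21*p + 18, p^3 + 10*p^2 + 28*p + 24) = p + 2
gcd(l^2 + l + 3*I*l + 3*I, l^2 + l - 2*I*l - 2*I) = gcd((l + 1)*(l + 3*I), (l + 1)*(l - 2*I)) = l + 1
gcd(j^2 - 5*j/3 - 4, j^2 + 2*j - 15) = j - 3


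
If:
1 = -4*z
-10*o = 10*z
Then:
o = 1/4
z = -1/4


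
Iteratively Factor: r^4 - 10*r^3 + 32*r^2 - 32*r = (r - 2)*(r^3 - 8*r^2 + 16*r) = (r - 4)*(r - 2)*(r^2 - 4*r) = (r - 4)^2*(r - 2)*(r)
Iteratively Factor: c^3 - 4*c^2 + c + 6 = (c + 1)*(c^2 - 5*c + 6) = (c - 3)*(c + 1)*(c - 2)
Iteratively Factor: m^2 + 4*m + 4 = (m + 2)*(m + 2)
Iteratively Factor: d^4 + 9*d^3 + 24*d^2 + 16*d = (d + 4)*(d^3 + 5*d^2 + 4*d) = d*(d + 4)*(d^2 + 5*d + 4) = d*(d + 1)*(d + 4)*(d + 4)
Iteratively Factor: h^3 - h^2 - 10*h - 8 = (h + 1)*(h^2 - 2*h - 8) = (h + 1)*(h + 2)*(h - 4)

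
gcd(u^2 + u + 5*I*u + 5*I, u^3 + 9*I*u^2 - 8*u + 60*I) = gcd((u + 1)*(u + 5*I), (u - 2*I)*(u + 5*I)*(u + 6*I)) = u + 5*I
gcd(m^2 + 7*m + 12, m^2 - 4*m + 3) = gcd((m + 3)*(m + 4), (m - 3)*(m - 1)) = 1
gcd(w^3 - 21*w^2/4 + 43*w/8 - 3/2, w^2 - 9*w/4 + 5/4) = 1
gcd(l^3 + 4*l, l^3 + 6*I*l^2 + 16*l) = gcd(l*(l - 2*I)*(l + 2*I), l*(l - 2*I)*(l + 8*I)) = l^2 - 2*I*l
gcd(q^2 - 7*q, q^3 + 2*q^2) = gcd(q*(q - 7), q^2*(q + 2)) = q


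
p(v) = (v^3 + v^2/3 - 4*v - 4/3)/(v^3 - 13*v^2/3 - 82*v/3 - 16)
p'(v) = (-3*v^2 + 26*v/3 + 82/3)*(v^3 + v^2/3 - 4*v - 4/3)/(v^3 - 13*v^2/3 - 82*v/3 - 16)^2 + (3*v^2 + 2*v/3 - 4)/(v^3 - 13*v^2/3 - 82*v/3 - 16)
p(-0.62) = -1.08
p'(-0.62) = 26.93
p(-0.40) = -0.04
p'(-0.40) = 0.83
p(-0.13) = 0.06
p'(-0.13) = 0.19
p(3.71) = -0.31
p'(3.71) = -0.27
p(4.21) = -0.47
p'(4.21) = -0.35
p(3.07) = -0.17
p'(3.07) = -0.20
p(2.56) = -0.08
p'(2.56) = -0.15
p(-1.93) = 0.03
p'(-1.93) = 0.44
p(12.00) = 2.27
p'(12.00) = -0.33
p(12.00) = 2.27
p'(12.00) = -0.33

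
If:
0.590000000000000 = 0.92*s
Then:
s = 0.64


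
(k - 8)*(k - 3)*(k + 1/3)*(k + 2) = k^4 - 26*k^3/3 - k^2 + 146*k/3 + 16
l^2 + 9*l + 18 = (l + 3)*(l + 6)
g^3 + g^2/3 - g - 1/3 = (g - 1)*(g + 1/3)*(g + 1)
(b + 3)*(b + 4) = b^2 + 7*b + 12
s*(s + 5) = s^2 + 5*s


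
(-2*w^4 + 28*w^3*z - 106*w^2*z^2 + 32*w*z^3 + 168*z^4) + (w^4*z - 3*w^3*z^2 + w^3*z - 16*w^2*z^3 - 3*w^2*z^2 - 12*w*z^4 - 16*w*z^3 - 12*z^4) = w^4*z - 2*w^4 - 3*w^3*z^2 + 29*w^3*z - 16*w^2*z^3 - 109*w^2*z^2 - 12*w*z^4 + 16*w*z^3 + 156*z^4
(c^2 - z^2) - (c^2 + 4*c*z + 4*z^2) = -4*c*z - 5*z^2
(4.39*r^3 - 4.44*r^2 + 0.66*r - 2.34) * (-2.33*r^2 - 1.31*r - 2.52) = -10.2287*r^5 + 4.5943*r^4 - 6.7842*r^3 + 15.7764*r^2 + 1.4022*r + 5.8968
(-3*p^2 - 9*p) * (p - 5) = -3*p^3 + 6*p^2 + 45*p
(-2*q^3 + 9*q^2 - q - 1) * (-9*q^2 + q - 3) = 18*q^5 - 83*q^4 + 24*q^3 - 19*q^2 + 2*q + 3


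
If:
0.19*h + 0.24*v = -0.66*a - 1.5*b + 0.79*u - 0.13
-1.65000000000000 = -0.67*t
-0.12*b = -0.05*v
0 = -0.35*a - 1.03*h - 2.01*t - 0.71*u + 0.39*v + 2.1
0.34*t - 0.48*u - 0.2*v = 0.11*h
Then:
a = 5.87385321922795 - 2.9153081351831*v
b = 0.416666666666667*v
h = 1.96726343192592*v - 7.0845541151663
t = 2.46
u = 3.3679466364669 - 0.867497869816357*v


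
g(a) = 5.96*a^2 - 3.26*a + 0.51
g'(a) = 11.92*a - 3.26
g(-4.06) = 111.99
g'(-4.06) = -51.66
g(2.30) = 24.54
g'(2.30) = 24.16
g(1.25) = 5.75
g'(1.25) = 11.64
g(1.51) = 9.18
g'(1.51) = 14.74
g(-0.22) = 1.52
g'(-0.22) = -5.88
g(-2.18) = 35.94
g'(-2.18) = -29.25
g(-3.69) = 93.69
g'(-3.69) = -47.24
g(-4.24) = 121.48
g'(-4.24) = -53.80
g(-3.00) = 63.93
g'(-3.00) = -39.02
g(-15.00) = 1390.41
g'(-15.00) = -182.06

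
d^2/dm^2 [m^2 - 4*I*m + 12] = 2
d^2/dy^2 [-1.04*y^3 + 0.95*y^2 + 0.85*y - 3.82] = 1.9 - 6.24*y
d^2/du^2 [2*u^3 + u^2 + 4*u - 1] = 12*u + 2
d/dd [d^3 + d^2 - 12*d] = 3*d^2 + 2*d - 12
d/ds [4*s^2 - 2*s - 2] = 8*s - 2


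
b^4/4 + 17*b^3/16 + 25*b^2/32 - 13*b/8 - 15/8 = (b/2 + 1)^2*(b - 5/4)*(b + 3/2)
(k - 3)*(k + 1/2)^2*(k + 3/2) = k^4 - k^3/2 - 23*k^2/4 - 39*k/8 - 9/8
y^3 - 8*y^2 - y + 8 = (y - 8)*(y - 1)*(y + 1)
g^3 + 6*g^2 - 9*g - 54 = (g - 3)*(g + 3)*(g + 6)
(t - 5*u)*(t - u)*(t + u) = t^3 - 5*t^2*u - t*u^2 + 5*u^3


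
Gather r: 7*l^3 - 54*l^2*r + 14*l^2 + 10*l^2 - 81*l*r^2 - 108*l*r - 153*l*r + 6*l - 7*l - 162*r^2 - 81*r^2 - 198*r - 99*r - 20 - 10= 7*l^3 + 24*l^2 - l + r^2*(-81*l - 243) + r*(-54*l^2 - 261*l - 297) - 30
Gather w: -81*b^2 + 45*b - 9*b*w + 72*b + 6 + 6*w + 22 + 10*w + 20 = -81*b^2 + 117*b + w*(16 - 9*b) + 48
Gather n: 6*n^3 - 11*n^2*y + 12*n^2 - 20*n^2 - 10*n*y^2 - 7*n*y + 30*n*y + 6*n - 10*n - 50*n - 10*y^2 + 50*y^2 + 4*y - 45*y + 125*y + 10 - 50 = 6*n^3 + n^2*(-11*y - 8) + n*(-10*y^2 + 23*y - 54) + 40*y^2 + 84*y - 40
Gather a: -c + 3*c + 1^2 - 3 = 2*c - 2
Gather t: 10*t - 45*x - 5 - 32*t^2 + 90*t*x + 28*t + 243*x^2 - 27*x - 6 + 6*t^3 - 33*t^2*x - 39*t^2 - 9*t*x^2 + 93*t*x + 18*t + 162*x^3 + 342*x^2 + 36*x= 6*t^3 + t^2*(-33*x - 71) + t*(-9*x^2 + 183*x + 56) + 162*x^3 + 585*x^2 - 36*x - 11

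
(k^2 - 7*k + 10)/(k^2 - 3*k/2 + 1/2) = 2*(k^2 - 7*k + 10)/(2*k^2 - 3*k + 1)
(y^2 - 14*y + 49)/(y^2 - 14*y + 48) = (y^2 - 14*y + 49)/(y^2 - 14*y + 48)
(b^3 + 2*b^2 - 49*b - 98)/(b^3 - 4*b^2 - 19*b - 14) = (b + 7)/(b + 1)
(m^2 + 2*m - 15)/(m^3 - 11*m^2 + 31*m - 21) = (m + 5)/(m^2 - 8*m + 7)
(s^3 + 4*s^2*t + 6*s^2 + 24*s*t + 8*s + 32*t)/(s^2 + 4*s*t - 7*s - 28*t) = (s^2 + 6*s + 8)/(s - 7)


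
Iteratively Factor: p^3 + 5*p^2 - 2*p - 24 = (p - 2)*(p^2 + 7*p + 12) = (p - 2)*(p + 4)*(p + 3)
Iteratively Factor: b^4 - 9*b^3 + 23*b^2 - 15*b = (b - 1)*(b^3 - 8*b^2 + 15*b) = (b - 3)*(b - 1)*(b^2 - 5*b) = b*(b - 3)*(b - 1)*(b - 5)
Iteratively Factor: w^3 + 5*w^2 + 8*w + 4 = (w + 2)*(w^2 + 3*w + 2) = (w + 2)^2*(w + 1)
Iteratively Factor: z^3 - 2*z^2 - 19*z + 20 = (z + 4)*(z^2 - 6*z + 5) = (z - 5)*(z + 4)*(z - 1)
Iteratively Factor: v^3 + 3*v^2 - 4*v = (v - 1)*(v^2 + 4*v) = v*(v - 1)*(v + 4)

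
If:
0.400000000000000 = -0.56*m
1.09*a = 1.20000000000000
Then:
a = 1.10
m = -0.71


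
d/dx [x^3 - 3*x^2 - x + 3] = 3*x^2 - 6*x - 1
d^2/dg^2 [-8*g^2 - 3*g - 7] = -16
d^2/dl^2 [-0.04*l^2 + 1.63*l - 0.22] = -0.0800000000000000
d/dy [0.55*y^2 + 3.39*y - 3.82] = 1.1*y + 3.39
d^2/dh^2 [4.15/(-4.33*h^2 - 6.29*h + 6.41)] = (155.61587*h^2 + 226.05631*h - 4.15*(8.66*h + 6.29)*(17.32*h + 12.58) - 230.36899)/(4.33*h^2 + 6.29*h - 6.41)^3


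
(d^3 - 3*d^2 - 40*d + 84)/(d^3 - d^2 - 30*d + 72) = (d^2 - 9*d + 14)/(d^2 - 7*d + 12)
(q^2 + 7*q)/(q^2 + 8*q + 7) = q/(q + 1)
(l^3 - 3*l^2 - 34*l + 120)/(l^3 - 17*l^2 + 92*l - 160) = (l + 6)/(l - 8)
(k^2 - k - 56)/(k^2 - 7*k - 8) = (k + 7)/(k + 1)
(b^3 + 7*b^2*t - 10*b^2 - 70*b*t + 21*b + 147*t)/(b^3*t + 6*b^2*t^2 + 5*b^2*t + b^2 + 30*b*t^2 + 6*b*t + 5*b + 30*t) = (b^3 + 7*b^2*t - 10*b^2 - 70*b*t + 21*b + 147*t)/(b^3*t + 6*b^2*t^2 + 5*b^2*t + b^2 + 30*b*t^2 + 6*b*t + 5*b + 30*t)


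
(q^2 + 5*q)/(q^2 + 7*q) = (q + 5)/(q + 7)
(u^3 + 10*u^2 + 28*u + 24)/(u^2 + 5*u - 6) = (u^2 + 4*u + 4)/(u - 1)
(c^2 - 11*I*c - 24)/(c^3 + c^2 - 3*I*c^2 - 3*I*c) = (c - 8*I)/(c*(c + 1))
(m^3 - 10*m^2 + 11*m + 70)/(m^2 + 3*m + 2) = (m^2 - 12*m + 35)/(m + 1)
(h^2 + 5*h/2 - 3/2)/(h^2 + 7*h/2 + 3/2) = (2*h - 1)/(2*h + 1)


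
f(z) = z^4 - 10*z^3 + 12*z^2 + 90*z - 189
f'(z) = 4*z^3 - 30*z^2 + 24*z + 90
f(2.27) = -13.28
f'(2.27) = 36.68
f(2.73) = -1.78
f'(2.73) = 13.32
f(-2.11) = -211.71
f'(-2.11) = -131.78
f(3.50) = -5.69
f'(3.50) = -22.00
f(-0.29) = -213.84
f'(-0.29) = 80.42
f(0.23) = -167.78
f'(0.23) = 93.98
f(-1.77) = -245.44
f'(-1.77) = -68.65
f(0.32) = -159.29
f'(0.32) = 94.74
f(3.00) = 0.00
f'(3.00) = 0.00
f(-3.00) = 0.00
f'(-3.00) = -360.00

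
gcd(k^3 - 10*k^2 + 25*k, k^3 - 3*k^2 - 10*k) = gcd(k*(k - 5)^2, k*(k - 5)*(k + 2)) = k^2 - 5*k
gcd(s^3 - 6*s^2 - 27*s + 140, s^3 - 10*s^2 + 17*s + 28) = s^2 - 11*s + 28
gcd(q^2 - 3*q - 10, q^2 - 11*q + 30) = q - 5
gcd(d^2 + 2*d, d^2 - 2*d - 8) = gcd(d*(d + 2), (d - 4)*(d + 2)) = d + 2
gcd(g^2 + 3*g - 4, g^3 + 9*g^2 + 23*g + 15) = 1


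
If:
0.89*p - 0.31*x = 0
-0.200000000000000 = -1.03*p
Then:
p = 0.19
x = 0.56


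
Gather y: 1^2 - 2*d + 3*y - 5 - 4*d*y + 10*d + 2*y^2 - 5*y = 8*d + 2*y^2 + y*(-4*d - 2) - 4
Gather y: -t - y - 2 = -t - y - 2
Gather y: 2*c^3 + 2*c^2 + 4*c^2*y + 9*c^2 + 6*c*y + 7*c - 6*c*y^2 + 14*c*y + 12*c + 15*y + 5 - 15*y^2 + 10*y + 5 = 2*c^3 + 11*c^2 + 19*c + y^2*(-6*c - 15) + y*(4*c^2 + 20*c + 25) + 10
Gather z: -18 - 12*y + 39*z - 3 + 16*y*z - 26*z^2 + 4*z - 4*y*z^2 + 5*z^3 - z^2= -12*y + 5*z^3 + z^2*(-4*y - 27) + z*(16*y + 43) - 21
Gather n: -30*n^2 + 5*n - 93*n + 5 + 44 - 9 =-30*n^2 - 88*n + 40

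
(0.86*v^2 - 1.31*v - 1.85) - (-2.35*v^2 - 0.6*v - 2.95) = 3.21*v^2 - 0.71*v + 1.1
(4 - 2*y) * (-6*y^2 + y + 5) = 12*y^3 - 26*y^2 - 6*y + 20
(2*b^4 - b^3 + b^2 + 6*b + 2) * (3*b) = 6*b^5 - 3*b^4 + 3*b^3 + 18*b^2 + 6*b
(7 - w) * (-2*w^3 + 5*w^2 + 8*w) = 2*w^4 - 19*w^3 + 27*w^2 + 56*w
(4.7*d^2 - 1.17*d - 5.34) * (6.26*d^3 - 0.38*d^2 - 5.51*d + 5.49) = 29.422*d^5 - 9.1102*d^4 - 58.8808*d^3 + 34.2789*d^2 + 23.0001*d - 29.3166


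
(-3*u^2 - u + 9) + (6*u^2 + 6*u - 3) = 3*u^2 + 5*u + 6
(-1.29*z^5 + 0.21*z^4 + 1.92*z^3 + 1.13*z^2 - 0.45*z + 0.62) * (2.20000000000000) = -2.838*z^5 + 0.462*z^4 + 4.224*z^3 + 2.486*z^2 - 0.99*z + 1.364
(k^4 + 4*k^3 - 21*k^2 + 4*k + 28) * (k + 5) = k^5 + 9*k^4 - k^3 - 101*k^2 + 48*k + 140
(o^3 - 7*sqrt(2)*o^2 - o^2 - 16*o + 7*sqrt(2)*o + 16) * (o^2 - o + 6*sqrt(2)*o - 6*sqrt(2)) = o^5 - 2*o^4 - sqrt(2)*o^4 - 99*o^3 + 2*sqrt(2)*o^3 - 97*sqrt(2)*o^2 + 200*o^2 - 100*o + 192*sqrt(2)*o - 96*sqrt(2)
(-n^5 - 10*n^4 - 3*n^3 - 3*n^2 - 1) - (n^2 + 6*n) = -n^5 - 10*n^4 - 3*n^3 - 4*n^2 - 6*n - 1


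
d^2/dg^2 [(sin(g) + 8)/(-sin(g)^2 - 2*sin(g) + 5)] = (sin(g)^5 + 30*sin(g)^4 + 76*sin(g)^3 + 154*sin(g)^2 - 21*sin(g) - 164)/(sin(g)^2 + 2*sin(g) - 5)^3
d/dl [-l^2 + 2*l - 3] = 2 - 2*l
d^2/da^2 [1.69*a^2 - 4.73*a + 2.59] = 3.38000000000000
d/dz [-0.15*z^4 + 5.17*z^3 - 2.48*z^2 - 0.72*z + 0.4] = -0.6*z^3 + 15.51*z^2 - 4.96*z - 0.72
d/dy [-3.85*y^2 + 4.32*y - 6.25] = 4.32 - 7.7*y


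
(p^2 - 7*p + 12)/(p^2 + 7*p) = (p^2 - 7*p + 12)/(p*(p + 7))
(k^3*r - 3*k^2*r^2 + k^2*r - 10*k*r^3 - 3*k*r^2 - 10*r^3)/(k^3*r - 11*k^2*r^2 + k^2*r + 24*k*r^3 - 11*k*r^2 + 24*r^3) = (k^2 - 3*k*r - 10*r^2)/(k^2 - 11*k*r + 24*r^2)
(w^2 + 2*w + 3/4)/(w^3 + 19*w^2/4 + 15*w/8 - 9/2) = 2*(2*w + 1)/(4*w^2 + 13*w - 12)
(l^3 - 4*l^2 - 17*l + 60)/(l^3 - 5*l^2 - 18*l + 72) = (l - 5)/(l - 6)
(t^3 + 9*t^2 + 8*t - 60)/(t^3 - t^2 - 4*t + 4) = (t^2 + 11*t + 30)/(t^2 + t - 2)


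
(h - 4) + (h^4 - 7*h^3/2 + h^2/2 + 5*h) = h^4 - 7*h^3/2 + h^2/2 + 6*h - 4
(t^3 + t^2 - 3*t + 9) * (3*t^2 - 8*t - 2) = 3*t^5 - 5*t^4 - 19*t^3 + 49*t^2 - 66*t - 18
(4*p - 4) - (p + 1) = 3*p - 5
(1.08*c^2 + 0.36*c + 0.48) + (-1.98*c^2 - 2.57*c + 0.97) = -0.9*c^2 - 2.21*c + 1.45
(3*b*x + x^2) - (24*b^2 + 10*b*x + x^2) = -24*b^2 - 7*b*x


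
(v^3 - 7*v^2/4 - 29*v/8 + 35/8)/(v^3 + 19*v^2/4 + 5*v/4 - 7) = (v - 5/2)/(v + 4)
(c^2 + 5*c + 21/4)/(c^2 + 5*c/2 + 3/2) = (c + 7/2)/(c + 1)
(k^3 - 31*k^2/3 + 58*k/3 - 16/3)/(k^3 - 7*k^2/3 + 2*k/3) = (k - 8)/k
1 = 1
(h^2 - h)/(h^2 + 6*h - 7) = h/(h + 7)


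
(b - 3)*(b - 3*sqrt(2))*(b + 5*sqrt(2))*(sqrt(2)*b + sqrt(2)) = sqrt(2)*b^4 - 2*sqrt(2)*b^3 + 4*b^3 - 33*sqrt(2)*b^2 - 8*b^2 - 12*b + 60*sqrt(2)*b + 90*sqrt(2)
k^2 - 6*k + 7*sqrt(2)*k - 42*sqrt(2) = (k - 6)*(k + 7*sqrt(2))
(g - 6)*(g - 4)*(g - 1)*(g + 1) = g^4 - 10*g^3 + 23*g^2 + 10*g - 24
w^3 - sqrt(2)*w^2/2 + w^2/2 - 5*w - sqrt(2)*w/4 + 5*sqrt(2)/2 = (w - 2)*(w + 5/2)*(w - sqrt(2)/2)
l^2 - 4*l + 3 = (l - 3)*(l - 1)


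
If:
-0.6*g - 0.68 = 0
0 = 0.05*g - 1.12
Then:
No Solution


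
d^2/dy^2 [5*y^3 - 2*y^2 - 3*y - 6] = 30*y - 4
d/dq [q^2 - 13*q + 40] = 2*q - 13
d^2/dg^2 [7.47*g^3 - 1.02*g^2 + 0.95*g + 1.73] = 44.82*g - 2.04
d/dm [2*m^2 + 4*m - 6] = 4*m + 4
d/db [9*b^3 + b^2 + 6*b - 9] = 27*b^2 + 2*b + 6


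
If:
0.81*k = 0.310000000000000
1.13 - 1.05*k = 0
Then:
No Solution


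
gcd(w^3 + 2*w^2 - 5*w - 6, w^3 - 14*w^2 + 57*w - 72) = 1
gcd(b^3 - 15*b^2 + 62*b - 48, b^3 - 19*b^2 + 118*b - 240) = b^2 - 14*b + 48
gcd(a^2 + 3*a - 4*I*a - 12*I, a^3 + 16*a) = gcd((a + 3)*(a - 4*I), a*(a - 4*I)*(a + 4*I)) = a - 4*I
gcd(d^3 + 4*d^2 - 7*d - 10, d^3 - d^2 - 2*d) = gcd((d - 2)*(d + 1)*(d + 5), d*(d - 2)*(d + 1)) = d^2 - d - 2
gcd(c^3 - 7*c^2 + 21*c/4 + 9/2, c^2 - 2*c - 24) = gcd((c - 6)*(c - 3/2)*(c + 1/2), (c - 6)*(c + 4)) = c - 6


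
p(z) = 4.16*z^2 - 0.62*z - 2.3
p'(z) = 8.32*z - 0.62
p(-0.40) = -1.39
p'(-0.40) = -3.95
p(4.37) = 74.43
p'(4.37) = 35.74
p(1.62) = 7.61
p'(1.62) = 12.86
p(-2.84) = 33.01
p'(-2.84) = -24.25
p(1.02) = 1.40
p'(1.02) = 7.87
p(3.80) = 55.41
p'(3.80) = 31.00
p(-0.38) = -1.46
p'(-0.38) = -3.78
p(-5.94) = 148.16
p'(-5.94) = -50.04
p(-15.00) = 943.00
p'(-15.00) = -125.42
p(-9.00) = 340.24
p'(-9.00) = -75.50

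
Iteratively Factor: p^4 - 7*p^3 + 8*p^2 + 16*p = (p - 4)*(p^3 - 3*p^2 - 4*p) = p*(p - 4)*(p^2 - 3*p - 4) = p*(p - 4)^2*(p + 1)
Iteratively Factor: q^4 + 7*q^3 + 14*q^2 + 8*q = (q)*(q^3 + 7*q^2 + 14*q + 8) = q*(q + 2)*(q^2 + 5*q + 4) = q*(q + 2)*(q + 4)*(q + 1)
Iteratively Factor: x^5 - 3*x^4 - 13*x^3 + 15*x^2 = (x - 1)*(x^4 - 2*x^3 - 15*x^2) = (x - 5)*(x - 1)*(x^3 + 3*x^2) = x*(x - 5)*(x - 1)*(x^2 + 3*x) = x^2*(x - 5)*(x - 1)*(x + 3)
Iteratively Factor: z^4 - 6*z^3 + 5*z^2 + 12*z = (z - 4)*(z^3 - 2*z^2 - 3*z) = (z - 4)*(z + 1)*(z^2 - 3*z) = (z - 4)*(z - 3)*(z + 1)*(z)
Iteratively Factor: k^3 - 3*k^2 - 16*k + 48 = (k - 3)*(k^2 - 16) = (k - 3)*(k + 4)*(k - 4)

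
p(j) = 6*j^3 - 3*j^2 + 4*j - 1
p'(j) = 18*j^2 - 6*j + 4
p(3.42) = 217.60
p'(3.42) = 194.02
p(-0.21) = -2.03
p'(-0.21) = 6.05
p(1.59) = 21.89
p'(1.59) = 39.97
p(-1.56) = -37.32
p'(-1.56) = 57.16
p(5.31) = 833.98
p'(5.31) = 479.67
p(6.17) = 1318.78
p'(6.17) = 652.22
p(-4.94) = -817.29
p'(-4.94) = 472.90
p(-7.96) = -3249.07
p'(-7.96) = 1192.27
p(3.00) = 146.00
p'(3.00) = 148.00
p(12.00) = 9983.00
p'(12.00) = 2524.00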